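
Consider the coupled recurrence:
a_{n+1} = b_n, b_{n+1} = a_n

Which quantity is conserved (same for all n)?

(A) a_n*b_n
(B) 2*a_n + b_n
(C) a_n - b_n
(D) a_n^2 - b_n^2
A

Replace a_n by a_{n+1} = b_n and b_n by b_{n+1} = a_n in each option and simplify:
(A) a_n*b_n  ->  (b_n)*(a_n) = a_n*b_n   [conserved]
(B) 2*a_n + b_n  ->  2*(b_n) + (a_n) = a_n + 2*b_n   [not conserved]
(C) a_n - b_n  ->  (b_n) - (a_n) = -a_n + b_n   [not conserved]
(D) a_n^2 - b_n^2  ->  (b_n)^2 - (a_n)^2 = -a_n^2 + b_n^2   [not conserved]

Only (A) a_n*b_n returns to itself after one step, so it is the conserved quantity.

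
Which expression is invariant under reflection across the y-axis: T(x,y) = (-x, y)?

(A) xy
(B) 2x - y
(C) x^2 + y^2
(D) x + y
C

The map is reflection across the y-axis: T(x,y) = (-x, y).
Substitute the transformed coordinates into each option and compare with the original:
(A) xy  ->  (-x)(y) = -xy   [differs from xy: not invariant]
(B) 2x - y  ->  2(-x) - (y) = -2x - y   [differs from 2x - y: not invariant]
(C) x^2 + y^2  ->  (-x)^2 + (y)^2 = x^2 + y^2   [equals x^2 + y^2: invariant]
(D) x + y  ->  (-x) + (y) = -x + y   [differs from x + y: not invariant]

Only option (C), x^2 + y^2, is unchanged by the transformation.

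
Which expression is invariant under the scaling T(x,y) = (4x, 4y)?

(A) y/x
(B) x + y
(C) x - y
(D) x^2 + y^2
A

Under the uniform scaling T(x,y) = (4x, 4y):
Substitute the transformed coordinates into each option and compare with the original:
(A) y/x  ->  (4y)/(4x) = y/x   [equals y/x: invariant]
(B) x + y  ->  (4x) + (4y) = 4x + 4y   [differs from x + y: not invariant]
(C) x - y  ->  (4x) - (4y) = 4x - 4y   [differs from x - y: not invariant]
(D) x^2 + y^2  ->  (4x)^2 + (4y)^2 = 16x^2 + 16y^2   [differs from x^2 + y^2: not invariant]

Only option (A), y/x, is unchanged by the transformation.
The common factor 4 cancels in a ratio of coordinates, while sums, products and sums of squares pick up factors of 4 or 16.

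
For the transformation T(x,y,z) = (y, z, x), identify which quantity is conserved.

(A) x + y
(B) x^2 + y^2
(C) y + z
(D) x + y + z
D

Apply T(x,y,z) = (y, z, x) to each option, i.e. replace (x, y, z) by the transformed coordinates.
Substitute the transformed coordinates into each option and compare with the original:
(A) x + y  ->  (y) + (z) = y + z   [differs from x + y: not invariant]
(B) x^2 + y^2  ->  (y)^2 + (z)^2 = y^2 + z^2   [differs from x^2 + y^2: not invariant]
(C) y + z  ->  (z) + (x) = x + z   [differs from y + z: not invariant]
(D) x + y + z  ->  (y) + (z) + (x) = x + y + z   [equals x + y + z: invariant]

Only option (D), x + y + z, is unchanged by the transformation.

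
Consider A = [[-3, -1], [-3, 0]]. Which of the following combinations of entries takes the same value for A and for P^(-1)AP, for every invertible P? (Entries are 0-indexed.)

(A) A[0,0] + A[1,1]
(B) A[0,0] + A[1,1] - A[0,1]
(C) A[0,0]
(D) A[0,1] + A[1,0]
A

A[0,0] + A[1,1] is the trace of A. By the cyclic property of the trace, tr(P^(-1)AP) = tr(APP^(-1)) = tr(A), so it is the same for every matrix similar to A.

The other combinations are not similarity invariants. For example, take P = [[1, 1], [1, 2]] (det P = 1), so P^(-1) = [[2, -1], [-1, 1]] and
B = P^(-1)AP = [[-5, -7], [1, 2]].
Evaluating each option on A and on B:
(A) A[0,0] + A[1,1]: -3 for A, -3 for B -> unchanged
(B) A[0,0] + A[1,1] - A[0,1]: -2 for A, 4 for B -> changes
(C) A[0,0]: -3 for A, -5 for B -> changes
(D) A[0,1] + A[1,0]: -4 for A, -6 for B -> changes

Only (A) A[0,0] + A[1,1] = -3 survives (and it does so for every P, not just this one), so it is the invariant.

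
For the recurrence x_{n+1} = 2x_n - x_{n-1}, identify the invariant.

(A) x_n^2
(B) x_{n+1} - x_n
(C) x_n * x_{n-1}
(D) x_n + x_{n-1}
B

For the recurrence x_{n+1} = 2x_n - x_{n-1}:

If x_{n+1} = 2x_n - x_{n-1}, then:
x_{n+1} - x_n = x_n - x_{n-1}
The first difference is constant throughout the sequence.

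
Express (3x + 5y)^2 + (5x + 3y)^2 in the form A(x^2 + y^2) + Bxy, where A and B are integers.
34(x^2 + y^2) + 60xy

Expanding: (3x + 5y)^2 = 9x^2 + 30xy + 25y^2
(5x + 3y)^2 = 25x^2 + 30xy + 9y^2
Sum = (9+25)(x^2+y^2) + 60xy = 34(x^2 + y^2) + 60xy
This is symmetric in x and y.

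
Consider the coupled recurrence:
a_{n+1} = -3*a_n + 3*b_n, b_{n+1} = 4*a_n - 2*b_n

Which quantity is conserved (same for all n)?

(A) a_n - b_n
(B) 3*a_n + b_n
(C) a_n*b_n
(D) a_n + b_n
D

Replace a_n by a_{n+1} = -3*a_n + 3*b_n and b_n by b_{n+1} = 4*a_n - 2*b_n in each option and simplify:
(A) a_n - b_n  ->  (-3*a_n + 3*b_n) - (4*a_n - 2*b_n) = -7*a_n + 5*b_n   [not conserved]
(B) 3*a_n + b_n  ->  3*(-3*a_n + 3*b_n) + (4*a_n - 2*b_n) = -5*a_n + 7*b_n   [not conserved]
(C) a_n*b_n  ->  (-3*a_n + 3*b_n)*(4*a_n - 2*b_n) = -12*a_n^2 + 18*a_n*b_n - 6*b_n^2   [not conserved]
(D) a_n + b_n  ->  (-3*a_n + 3*b_n) + (4*a_n - 2*b_n) = a_n + b_n   [conserved]

Only (D) a_n + b_n returns to itself after one step, so it is the conserved quantity.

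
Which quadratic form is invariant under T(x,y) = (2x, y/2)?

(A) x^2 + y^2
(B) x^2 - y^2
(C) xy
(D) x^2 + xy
C

T multiplies x by 2 and divides y by 2.
Substitute the transformed coordinates into each option and compare with the original:
(A) x^2 + y^2  ->  (2x)^2 + (y/2)^2 = 4x^2 + y^2/4   [differs from x^2 + y^2: not invariant]
(B) x^2 - y^2  ->  (2x)^2 - (y/2)^2 = 4x^2 - y^2/4   [differs from x^2 - y^2: not invariant]
(C) xy  ->  (2x)(y/2) = xy   [equals xy: invariant]
(D) x^2 + xy  ->  (2x)^2 + (2x)(y/2) = 4x^2 + xy   [differs from x^2 + xy: not invariant]

Only option (C), xy, is unchanged by the transformation.
The factors 2 and 1/2 cancel only in the pure product xy.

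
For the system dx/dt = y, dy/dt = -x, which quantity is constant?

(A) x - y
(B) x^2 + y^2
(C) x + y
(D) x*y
B

A first integral I satisfies dI/dt = 0 along every solution. Differentiate each option and use the equation of motion:
(A) d/dt[x - y] = y - (-x) = x + y, not identically 0
(B) d/dt[x^2 + y^2] = 2x*dx/dt + 2y*dy/dt = 2x*y + 2y*(-x) = 0
(C) d/dt[x + y] = y + (-x) = y - x, not identically 0
(D) d/dt[x*y] = (dx/dt)y + x(dy/dt) = y^2 - x^2, not identically 0

Only (B) has zero time-derivative. So x^2 + y^2 (the squared radius; trajectories are circles) is the conserved quantity.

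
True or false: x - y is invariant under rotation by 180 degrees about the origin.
False

Applying rotation by 180 degrees: x' = x*cos(180 degrees) - y*sin(180 degrees) = -x, y' = x*sin(180 degrees) + y*cos(180 degrees) = -y

Substituting into x - y:
(-x) - (-y)
= -x + y

This differs from the original expression x - y, so it is NOT invariant.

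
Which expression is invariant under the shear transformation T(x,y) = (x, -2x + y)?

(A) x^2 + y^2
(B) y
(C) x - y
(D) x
D

Under the shear T(x,y) = (x, -2x + y):
Substitute the transformed coordinates into each option and compare with the original:
(A) x^2 + y^2  ->  (x)^2 + (-2x + y)^2 = 5x^2 - 4xy + y^2   [differs from x^2 + y^2: not invariant]
(B) y  ->  (-2x + y) = -2x + y   [differs from y: not invariant]
(C) x - y  ->  (x) - (-2x + y) = 3x - y   [differs from x - y: not invariant]
(D) x  ->  (x) = x   [equals x: invariant]

Only option (D), x, is unchanged by the transformation.
A vertical shear moves points parallel to the y-axis, so the x-coordinate (and any function of x alone) is unchanged.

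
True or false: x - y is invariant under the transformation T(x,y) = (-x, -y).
False

Substitute T(x,y) = (-x, -y) into the expression and compare with the original.

Original: x - y
After applying T: (-x) - (-y) = -x + y

This differs from the original x - y (difference: -2x + 2y), so the expression is NOT invariant.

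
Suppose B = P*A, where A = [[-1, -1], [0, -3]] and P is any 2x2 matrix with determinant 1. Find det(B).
3

By the multiplicative property of determinants, det(B) = det(P*A) = det(P) * det(A) = det(A),
so the determinant is invariant under multiplication by any determinant-1 matrix; we just need det(A).

det(A) = (-1)(-3) - (-1)(0) = 3 - 0 = 3

Therefore det(B) = 1 * 3 = 3.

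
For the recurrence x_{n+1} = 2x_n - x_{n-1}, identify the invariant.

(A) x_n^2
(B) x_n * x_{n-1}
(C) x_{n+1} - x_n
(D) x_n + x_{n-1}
C

For the recurrence x_{n+1} = 2x_n - x_{n-1}:

If x_{n+1} = 2x_n - x_{n-1}, then:
x_{n+1} - x_n = x_n - x_{n-1}
The first difference is constant throughout the sequence.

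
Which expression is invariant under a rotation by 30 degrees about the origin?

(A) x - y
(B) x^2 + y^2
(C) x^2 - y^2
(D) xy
B

A rotation by 30 degrees sends (x, y) to (sqrt(3)x/2 - y/2, x/2 + sqrt(3)y/2).
Substitute the transformed coordinates into each option and compare with the original:
(A) x - y  ->  (sqrt(3)x/2 - y/2) - (x/2 + sqrt(3)y/2) = -x/2 + sqrt(3)x/2 - sqrt(3)y/2 - y/2   [differs from x - y: not invariant]
(B) x^2 + y^2  ->  (sqrt(3)x/2 - y/2)^2 + (x/2 + sqrt(3)y/2)^2 = x^2 + y^2   [equals x^2 + y^2: invariant]
(C) x^2 - y^2  ->  (sqrt(3)x/2 - y/2)^2 - (x/2 + sqrt(3)y/2)^2 = x^2/2 - sqrt(3)xy - y^2/2   [differs from x^2 - y^2: not invariant]
(D) xy  ->  (sqrt(3)x/2 - y/2)(x/2 + sqrt(3)y/2) = sqrt(3)x^2/4 + xy/2 - sqrt(3)y^2/4   [differs from xy: not invariant]

Only option (B), x^2 + y^2, is unchanged by the transformation.
Geometrically, x^2 + y^2 is the squared distance from the origin, which every rotation about the origin preserves.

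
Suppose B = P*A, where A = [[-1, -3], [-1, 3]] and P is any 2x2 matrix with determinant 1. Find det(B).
-6

By the multiplicative property of determinants, det(B) = det(P*A) = det(P) * det(A) = det(A),
so the determinant is invariant under multiplication by any determinant-1 matrix; we just need det(A).

det(A) = (-1)(3) - (-3)(-1) = -3 - 3 = -6

Therefore det(B) = 1 * (-6) = -6.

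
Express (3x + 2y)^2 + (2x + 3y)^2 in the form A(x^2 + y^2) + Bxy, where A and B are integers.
13(x^2 + y^2) + 24xy

Expanding: (3x + 2y)^2 = 9x^2 + 12xy + 4y^2
(2x + 3y)^2 = 4x^2 + 12xy + 9y^2
Sum = (9+4)(x^2+y^2) + 24xy = 13(x^2 + y^2) + 24xy
This is symmetric in x and y.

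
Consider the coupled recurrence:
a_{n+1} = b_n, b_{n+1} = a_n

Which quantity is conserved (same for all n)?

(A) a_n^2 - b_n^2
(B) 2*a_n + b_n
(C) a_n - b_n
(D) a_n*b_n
D

Replace a_n by a_{n+1} = b_n and b_n by b_{n+1} = a_n in each option and simplify:
(A) a_n^2 - b_n^2  ->  (b_n)^2 - (a_n)^2 = -a_n^2 + b_n^2   [not conserved]
(B) 2*a_n + b_n  ->  2*(b_n) + (a_n) = a_n + 2*b_n   [not conserved]
(C) a_n - b_n  ->  (b_n) - (a_n) = -a_n + b_n   [not conserved]
(D) a_n*b_n  ->  (b_n)*(a_n) = a_n*b_n   [conserved]

Only (D) a_n*b_n returns to itself after one step, so it is the conserved quantity.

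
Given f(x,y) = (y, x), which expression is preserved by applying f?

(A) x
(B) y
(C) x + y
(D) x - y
C

For f(x,y) = (y, x):
After applying f: x' = y, y' = x. So x' + y' = y + x = x + y.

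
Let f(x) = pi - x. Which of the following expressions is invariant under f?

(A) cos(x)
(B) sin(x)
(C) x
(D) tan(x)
B

For f(x) = pi - x:
sin(pi - x) = sin(x), so sine is invariant under this transformation.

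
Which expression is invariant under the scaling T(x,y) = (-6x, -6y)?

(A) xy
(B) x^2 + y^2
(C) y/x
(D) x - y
C

Under the uniform scaling T(x,y) = (-6x, -6y):
Substitute the transformed coordinates into each option and compare with the original:
(A) xy  ->  (-6x)(-6y) = 36xy   [differs from xy: not invariant]
(B) x^2 + y^2  ->  (-6x)^2 + (-6y)^2 = 36x^2 + 36y^2   [differs from x^2 + y^2: not invariant]
(C) y/x  ->  (-6y)/(-6x) = y/x   [equals y/x: invariant]
(D) x - y  ->  (-6x) - (-6y) = -6x + 6y   [differs from x - y: not invariant]

Only option (C), y/x, is unchanged by the transformation.
The common factor -6 cancels in a ratio of coordinates, while sums, products and sums of squares pick up factors of -6 or 36.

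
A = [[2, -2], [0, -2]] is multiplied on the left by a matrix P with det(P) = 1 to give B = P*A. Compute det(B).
-4

By the multiplicative property of determinants, det(B) = det(P*A) = det(P) * det(A) = det(A),
so the determinant is invariant under multiplication by any determinant-1 matrix; we just need det(A).

det(A) = (2)(-2) - (-2)(0) = -4 - 0 = -4

Therefore det(B) = 1 * (-4) = -4.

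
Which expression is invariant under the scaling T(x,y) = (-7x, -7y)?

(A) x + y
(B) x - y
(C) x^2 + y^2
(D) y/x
D

Under the uniform scaling T(x,y) = (-7x, -7y):
Substitute the transformed coordinates into each option and compare with the original:
(A) x + y  ->  (-7x) + (-7y) = -7x - 7y   [differs from x + y: not invariant]
(B) x - y  ->  (-7x) - (-7y) = -7x + 7y   [differs from x - y: not invariant]
(C) x^2 + y^2  ->  (-7x)^2 + (-7y)^2 = 49x^2 + 49y^2   [differs from x^2 + y^2: not invariant]
(D) y/x  ->  (-7y)/(-7x) = y/x   [equals y/x: invariant]

Only option (D), y/x, is unchanged by the transformation.
The common factor -7 cancels in a ratio of coordinates, while sums, products and sums of squares pick up factors of -7 or 49.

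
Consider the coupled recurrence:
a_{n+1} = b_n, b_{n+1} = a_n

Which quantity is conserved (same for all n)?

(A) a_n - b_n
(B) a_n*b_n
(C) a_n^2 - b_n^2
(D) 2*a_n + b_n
B

Replace a_n by a_{n+1} = b_n and b_n by b_{n+1} = a_n in each option and simplify:
(A) a_n - b_n  ->  (b_n) - (a_n) = -a_n + b_n   [not conserved]
(B) a_n*b_n  ->  (b_n)*(a_n) = a_n*b_n   [conserved]
(C) a_n^2 - b_n^2  ->  (b_n)^2 - (a_n)^2 = -a_n^2 + b_n^2   [not conserved]
(D) 2*a_n + b_n  ->  2*(b_n) + (a_n) = a_n + 2*b_n   [not conserved]

Only (B) a_n*b_n returns to itself after one step, so it is the conserved quantity.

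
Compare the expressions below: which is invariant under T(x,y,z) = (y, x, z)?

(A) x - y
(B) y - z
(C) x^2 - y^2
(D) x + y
D

Apply T(x,y,z) = (y, x, z) to each option, i.e. replace (x, y, z) by the transformed coordinates.
Substitute the transformed coordinates into each option and compare with the original:
(A) x - y  ->  (y) - (x) = -x + y   [differs from x - y: not invariant]
(B) y - z  ->  (x) - (z) = x - z   [differs from y - z: not invariant]
(C) x^2 - y^2  ->  (y)^2 - (x)^2 = -x^2 + y^2   [differs from x^2 - y^2: not invariant]
(D) x + y  ->  (y) + (x) = x + y   [equals x + y: invariant]

Only option (D), x + y, is unchanged by the transformation.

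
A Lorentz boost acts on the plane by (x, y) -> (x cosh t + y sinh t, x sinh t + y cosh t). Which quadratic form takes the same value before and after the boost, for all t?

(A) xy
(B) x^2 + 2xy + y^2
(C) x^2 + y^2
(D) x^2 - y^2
D

Write x' = x cosh t + y sinh t, y' = x sinh t + y cosh t and substitute into each option:
(A) xy: (x cosh t + y sinh t)(x sinh t + y cosh t) = xy(cosh^2 t + sinh^2 t) + (x^2 + y^2) sinh t cosh t = xy cosh 2t + (x^2 + y^2)(sinh 2t)/2   [not invariant for t != 0]
(B) x^2 + 2xy + y^2: (x' + y')^2 with x' + y' = (x + y)(cosh t + sinh t) = (x + y)e^t, so it becomes (x + y)^2 e^(2t)   [not invariant for t != 0]
(C) x^2 + y^2: (x cosh t + y sinh t)^2 + (x sinh t + y cosh t)^2 = (x^2 + y^2)(cosh^2 t + sinh^2 t) + 4xy sinh t cosh t = (x^2 + y^2) cosh 2t + 2xy sinh 2t   [not invariant for t != 0]
(D) x^2 - y^2: (x cosh t + y sinh t)^2 - (x sinh t + y cosh t)^2 = x^2(cosh^2 t - sinh^2 t) + 2xy(cosh t sinh t - sinh t cosh t) + y^2(sinh^2 t - cosh^2 t) = x^2 - y^2   [invariant, using cosh^2 t - sinh^2 t = 1]

Only (D) x^2 - y^2 is unchanged; it is the Minkowski form preserved by Lorentz boosts, just as x^2 + y^2 is preserved by ordinary rotations.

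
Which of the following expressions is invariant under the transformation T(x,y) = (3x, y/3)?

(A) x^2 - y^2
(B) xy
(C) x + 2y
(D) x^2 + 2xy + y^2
B

An expression E(x,y) is invariant under T if E(T(x,y)) = E(x,y). Here T(x,y) = (3x, y/3).
Substitute the transformed coordinates into each option and compare with the original:
(A) x^2 - y^2  ->  (3x)^2 - (y/3)^2 = 9x^2 - y^2/9   [differs from x^2 - y^2: not invariant]
(B) xy  ->  (3x)(y/3) = xy   [equals xy: invariant]
(C) x + 2y  ->  (3x) + 2(y/3) = 3x + 2y/3   [differs from x + 2y: not invariant]
(D) x^2 + 2xy + y^2  ->  (3x)^2 + 2(3x)(y/3) + (y/3)^2 = 9x^2 + 2xy + y^2/9   [differs from x^2 + 2xy + y^2: not invariant]

Only option (B), xy, is unchanged by the transformation.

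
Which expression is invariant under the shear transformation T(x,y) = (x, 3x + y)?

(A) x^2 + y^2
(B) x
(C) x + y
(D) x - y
B

Under the shear T(x,y) = (x, 3x + y):
Substitute the transformed coordinates into each option and compare with the original:
(A) x^2 + y^2  ->  (x)^2 + (3x + y)^2 = 10x^2 + 6xy + y^2   [differs from x^2 + y^2: not invariant]
(B) x  ->  (x) = x   [equals x: invariant]
(C) x + y  ->  (x) + (3x + y) = 4x + y   [differs from x + y: not invariant]
(D) x - y  ->  (x) - (3x + y) = -2x - y   [differs from x - y: not invariant]

Only option (B), x, is unchanged by the transformation.
A vertical shear moves points parallel to the y-axis, so the x-coordinate (and any function of x alone) is unchanged.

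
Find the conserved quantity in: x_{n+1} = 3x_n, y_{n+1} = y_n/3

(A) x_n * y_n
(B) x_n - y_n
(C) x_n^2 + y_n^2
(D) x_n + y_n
A

For the recurrence x_{n+1} = 3x_n, y_{n+1} = y_n/3:

x_{n+1} * y_{n+1} = (3x_n) * (y_n/3) = x_n * y_n
The product is conserved.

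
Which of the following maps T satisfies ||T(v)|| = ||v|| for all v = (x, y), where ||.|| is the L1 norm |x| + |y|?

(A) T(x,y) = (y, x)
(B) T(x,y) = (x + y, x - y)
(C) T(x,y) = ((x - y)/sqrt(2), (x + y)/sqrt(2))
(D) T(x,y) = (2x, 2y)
A

A transformation preserves a norm if ||T(v)|| = ||v|| for every v; a single vector where the norm changes rules an option out.

(A) T(x,y) = (y, x): preserves the norm -- it only permutes the coordinates and/or flips signs, which leaves |x| + |y| unchanged.
(B) T(x,y) = (x + y, x - y): v = (1, 0) has norm |1| + |0| = 1, but T(v) = (1, 1) has norm 2 -- not preserved.
(C) T(x,y) = ((x - y)/sqrt(2), (x + y)/sqrt(2)): v = (1, 0) has norm |1| + |0| = 1, but T(v) = (sqrt(2)/2, sqrt(2)/2) has norm sqrt(2) -- not preserved.
(D) T(x,y) = (2x, 2y): v = (1, 0) has norm |1| + |0| = 1, but T(v) = (2, 0) has norm 2 -- not preserved.

Therefore the answer is (A).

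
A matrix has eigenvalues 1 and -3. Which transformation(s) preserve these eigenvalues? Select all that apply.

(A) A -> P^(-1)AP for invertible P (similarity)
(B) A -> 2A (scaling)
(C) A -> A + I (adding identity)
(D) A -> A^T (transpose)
A and D

Eigenvalues are preserved by:
1. Similarity transformations: A -> P^(-1)AP (same characteristic polynomial)
2. Transpose: A^T has the same eigenvalues as A

Eigenvalues are NOT preserved by:
- Adding identity: eigenvalues become 1+1, -3+1
- Scaling: eigenvalues become 2, -6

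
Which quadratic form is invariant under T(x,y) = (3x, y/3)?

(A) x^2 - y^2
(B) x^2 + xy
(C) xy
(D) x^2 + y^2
C

T multiplies x by 3 and divides y by 3.
Substitute the transformed coordinates into each option and compare with the original:
(A) x^2 - y^2  ->  (3x)^2 - (y/3)^2 = 9x^2 - y^2/9   [differs from x^2 - y^2: not invariant]
(B) x^2 + xy  ->  (3x)^2 + (3x)(y/3) = 9x^2 + xy   [differs from x^2 + xy: not invariant]
(C) xy  ->  (3x)(y/3) = xy   [equals xy: invariant]
(D) x^2 + y^2  ->  (3x)^2 + (y/3)^2 = 9x^2 + y^2/9   [differs from x^2 + y^2: not invariant]

Only option (C), xy, is unchanged by the transformation.
The factors 3 and 1/3 cancel only in the pure product xy.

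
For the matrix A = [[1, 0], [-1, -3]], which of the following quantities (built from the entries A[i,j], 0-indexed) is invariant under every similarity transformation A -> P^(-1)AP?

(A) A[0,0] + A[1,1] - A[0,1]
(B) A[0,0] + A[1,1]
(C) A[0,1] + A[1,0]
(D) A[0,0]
B

A[0,0] + A[1,1] is the trace of A. By the cyclic property of the trace, tr(P^(-1)AP) = tr(APP^(-1)) = tr(A), so it is the same for every matrix similar to A.

The other combinations are not similarity invariants. For example, take P = [[1, 2], [0, 1]] (det P = 1), so P^(-1) = [[1, -2], [0, 1]] and
B = P^(-1)AP = [[3, 12], [-1, -5]].
Evaluating each option on A and on B:
(A) A[0,0] + A[1,1] - A[0,1]: -2 for A, -14 for B -> changes
(B) A[0,0] + A[1,1]: -2 for A, -2 for B -> unchanged
(C) A[0,1] + A[1,0]: -1 for A, 11 for B -> changes
(D) A[0,0]: 1 for A, 3 for B -> changes

Only (B) A[0,0] + A[1,1] = -2 survives (and it does so for every P, not just this one), so it is the invariant.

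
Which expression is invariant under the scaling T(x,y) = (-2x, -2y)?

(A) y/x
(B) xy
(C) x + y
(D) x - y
A

Under the uniform scaling T(x,y) = (-2x, -2y):
Substitute the transformed coordinates into each option and compare with the original:
(A) y/x  ->  (-2y)/(-2x) = y/x   [equals y/x: invariant]
(B) xy  ->  (-2x)(-2y) = 4xy   [differs from xy: not invariant]
(C) x + y  ->  (-2x) + (-2y) = -2x - 2y   [differs from x + y: not invariant]
(D) x - y  ->  (-2x) - (-2y) = -2x + 2y   [differs from x - y: not invariant]

Only option (A), y/x, is unchanged by the transformation.
The common factor -2 cancels in a ratio of coordinates, while sums, products and sums of squares pick up factors of -2 or 4.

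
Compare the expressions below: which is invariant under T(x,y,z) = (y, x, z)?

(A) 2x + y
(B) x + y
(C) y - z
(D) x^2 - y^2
B

Apply T(x,y,z) = (y, x, z) to each option, i.e. replace (x, y, z) by the transformed coordinates.
Substitute the transformed coordinates into each option and compare with the original:
(A) 2x + y  ->  2(y) + (x) = x + 2y   [differs from 2x + y: not invariant]
(B) x + y  ->  (y) + (x) = x + y   [equals x + y: invariant]
(C) y - z  ->  (x) - (z) = x - z   [differs from y - z: not invariant]
(D) x^2 - y^2  ->  (y)^2 - (x)^2 = -x^2 + y^2   [differs from x^2 - y^2: not invariant]

Only option (B), x + y, is unchanged by the transformation.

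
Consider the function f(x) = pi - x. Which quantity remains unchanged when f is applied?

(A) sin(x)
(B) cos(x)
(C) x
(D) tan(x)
A

For f(x) = pi - x:
sin(pi - x) = sin(x), so sine is invariant under this transformation.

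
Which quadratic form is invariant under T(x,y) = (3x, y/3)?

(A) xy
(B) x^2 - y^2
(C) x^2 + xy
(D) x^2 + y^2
A

T multiplies x by 3 and divides y by 3.
Substitute the transformed coordinates into each option and compare with the original:
(A) xy  ->  (3x)(y/3) = xy   [equals xy: invariant]
(B) x^2 - y^2  ->  (3x)^2 - (y/3)^2 = 9x^2 - y^2/9   [differs from x^2 - y^2: not invariant]
(C) x^2 + xy  ->  (3x)^2 + (3x)(y/3) = 9x^2 + xy   [differs from x^2 + xy: not invariant]
(D) x^2 + y^2  ->  (3x)^2 + (y/3)^2 = 9x^2 + y^2/9   [differs from x^2 + y^2: not invariant]

Only option (A), xy, is unchanged by the transformation.
The factors 3 and 1/3 cancel only in the pure product xy.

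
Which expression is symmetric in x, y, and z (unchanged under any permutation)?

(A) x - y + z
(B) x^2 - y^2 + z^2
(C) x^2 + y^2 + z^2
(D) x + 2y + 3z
C

A symmetric expression is unchanged when the variables are permuted; here the transformation to test is the swap (x, y) -> (y, x).
A symmetric expression must survive every permutation; the single swap x <-> y already eliminates the distractors, and the keyed expression is also unchanged by x <-> z and y <-> z (each variable enters it in exactly the same way).
Substitute the transformed coordinates into each option and compare with the original:
(A) x - y + z  ->  (y) - (x) + z = -x + y + z   [differs from x - y + z: not invariant]
(B) x^2 - y^2 + z^2  ->  (y)^2 - (x)^2 + z^2 = -x^2 + y^2 + z^2   [differs from x^2 - y^2 + z^2: not invariant]
(C) x^2 + y^2 + z^2  ->  (y)^2 + (x)^2 + z^2 = x^2 + y^2 + z^2   [equals x^2 + y^2 + z^2: invariant]
(D) x + 2y + 3z  ->  (y) + 2(x) + 3z = 2x + y + 3z   [differs from x + 2y + 3z: not invariant]

Only option (C), x^2 + y^2 + z^2, is unchanged by the transformation.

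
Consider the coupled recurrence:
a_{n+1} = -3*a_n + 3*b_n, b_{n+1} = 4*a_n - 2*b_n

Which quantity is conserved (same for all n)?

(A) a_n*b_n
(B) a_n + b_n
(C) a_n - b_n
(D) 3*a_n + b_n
B

Replace a_n by a_{n+1} = -3*a_n + 3*b_n and b_n by b_{n+1} = 4*a_n - 2*b_n in each option and simplify:
(A) a_n*b_n  ->  (-3*a_n + 3*b_n)*(4*a_n - 2*b_n) = -12*a_n^2 + 18*a_n*b_n - 6*b_n^2   [not conserved]
(B) a_n + b_n  ->  (-3*a_n + 3*b_n) + (4*a_n - 2*b_n) = a_n + b_n   [conserved]
(C) a_n - b_n  ->  (-3*a_n + 3*b_n) - (4*a_n - 2*b_n) = -7*a_n + 5*b_n   [not conserved]
(D) 3*a_n + b_n  ->  3*(-3*a_n + 3*b_n) + (4*a_n - 2*b_n) = -5*a_n + 7*b_n   [not conserved]

Only (B) a_n + b_n returns to itself after one step, so it is the conserved quantity.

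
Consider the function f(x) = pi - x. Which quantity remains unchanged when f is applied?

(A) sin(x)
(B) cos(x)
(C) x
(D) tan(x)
A

For f(x) = pi - x:
sin(pi - x) = sin(x), so sine is invariant under this transformation.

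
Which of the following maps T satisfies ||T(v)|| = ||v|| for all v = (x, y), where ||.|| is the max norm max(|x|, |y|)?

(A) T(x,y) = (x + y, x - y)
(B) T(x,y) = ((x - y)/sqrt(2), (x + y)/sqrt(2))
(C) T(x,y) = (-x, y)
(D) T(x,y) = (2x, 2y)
C

A transformation preserves a norm if ||T(v)|| = ||v|| for every v; a single vector where the norm changes rules an option out.

(A) T(x,y) = (x + y, x - y): v = (1, 1) has norm max(|1|, |1|) = 1, but T(v) = (2, 0) has norm 2 -- not preserved.
(B) T(x,y) = ((x - y)/sqrt(2), (x + y)/sqrt(2)): v = (1, 0) has norm max(|1|, |0|) = 1, but T(v) = (sqrt(2)/2, sqrt(2)/2) has norm sqrt(2)/2 -- not preserved.
(C) T(x,y) = (-x, y): preserves the norm -- it only permutes the coordinates and/or flips signs, which leaves max(|x|, |y|) unchanged.
(D) T(x,y) = (2x, 2y): v = (1, 0) has norm max(|1|, |0|) = 1, but T(v) = (2, 0) has norm 2 -- not preserved.

Therefore the answer is (C).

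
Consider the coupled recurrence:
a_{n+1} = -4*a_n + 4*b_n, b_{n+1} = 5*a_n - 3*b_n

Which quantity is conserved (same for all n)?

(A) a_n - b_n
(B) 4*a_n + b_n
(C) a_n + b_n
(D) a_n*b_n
C

Replace a_n by a_{n+1} = -4*a_n + 4*b_n and b_n by b_{n+1} = 5*a_n - 3*b_n in each option and simplify:
(A) a_n - b_n  ->  (-4*a_n + 4*b_n) - (5*a_n - 3*b_n) = -9*a_n + 7*b_n   [not conserved]
(B) 4*a_n + b_n  ->  4*(-4*a_n + 4*b_n) + (5*a_n - 3*b_n) = -11*a_n + 13*b_n   [not conserved]
(C) a_n + b_n  ->  (-4*a_n + 4*b_n) + (5*a_n - 3*b_n) = a_n + b_n   [conserved]
(D) a_n*b_n  ->  (-4*a_n + 4*b_n)*(5*a_n - 3*b_n) = -20*a_n^2 + 32*a_n*b_n - 12*b_n^2   [not conserved]

Only (C) a_n + b_n returns to itself after one step, so it is the conserved quantity.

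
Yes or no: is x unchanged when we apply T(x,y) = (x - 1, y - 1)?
No

Substitute T(x,y) = (x - 1, y - 1) into the expression and compare with the original.

Original: x
After applying T: (x - 1) = x - 1

This differs from the original x (difference: -1), so the expression is NOT invariant.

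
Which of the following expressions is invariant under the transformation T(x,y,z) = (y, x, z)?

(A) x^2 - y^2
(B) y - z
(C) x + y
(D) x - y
C

Apply T(x,y,z) = (y, x, z) to each option, i.e. replace (x, y, z) by the transformed coordinates.
Substitute the transformed coordinates into each option and compare with the original:
(A) x^2 - y^2  ->  (y)^2 - (x)^2 = -x^2 + y^2   [differs from x^2 - y^2: not invariant]
(B) y - z  ->  (x) - (z) = x - z   [differs from y - z: not invariant]
(C) x + y  ->  (y) + (x) = x + y   [equals x + y: invariant]
(D) x - y  ->  (y) - (x) = -x + y   [differs from x - y: not invariant]

Only option (C), x + y, is unchanged by the transformation.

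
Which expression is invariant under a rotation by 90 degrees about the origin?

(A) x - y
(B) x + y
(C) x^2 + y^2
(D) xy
C

A rotation by 90 degrees sends (x, y) to (-y, x).
Substitute the transformed coordinates into each option and compare with the original:
(A) x - y  ->  (-y) - (x) = -x - y   [differs from x - y: not invariant]
(B) x + y  ->  (-y) + (x) = x - y   [differs from x + y: not invariant]
(C) x^2 + y^2  ->  (-y)^2 + (x)^2 = x^2 + y^2   [equals x^2 + y^2: invariant]
(D) xy  ->  (-y)(x) = -xy   [differs from xy: not invariant]

Only option (C), x^2 + y^2, is unchanged by the transformation.
Geometrically, x^2 + y^2 is the squared distance from the origin, which every rotation about the origin preserves.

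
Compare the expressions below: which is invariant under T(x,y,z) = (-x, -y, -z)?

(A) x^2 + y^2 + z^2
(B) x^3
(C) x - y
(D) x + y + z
A

Apply T(x,y,z) = (-x, -y, -z) to each option, i.e. replace (x, y, z) by the transformed coordinates.
Substitute the transformed coordinates into each option and compare with the original:
(A) x^2 + y^2 + z^2  ->  (-x)^2 + (-y)^2 + (-z)^2 = x^2 + y^2 + z^2   [equals x^2 + y^2 + z^2: invariant]
(B) x^3  ->  (-x)^3 = -x^3   [differs from x^3: not invariant]
(C) x - y  ->  (-x) - (-y) = -x + y   [differs from x - y: not invariant]
(D) x + y + z  ->  (-x) + (-y) + (-z) = -x - y - z   [differs from x + y + z: not invariant]

Only option (A), x^2 + y^2 + z^2, is unchanged by the transformation.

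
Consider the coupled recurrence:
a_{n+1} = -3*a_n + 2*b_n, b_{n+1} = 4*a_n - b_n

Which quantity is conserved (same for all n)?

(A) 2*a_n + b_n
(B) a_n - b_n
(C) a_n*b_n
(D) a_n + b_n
D

Replace a_n by a_{n+1} = -3*a_n + 2*b_n and b_n by b_{n+1} = 4*a_n - b_n in each option and simplify:
(A) 2*a_n + b_n  ->  2*(-3*a_n + 2*b_n) + (4*a_n - b_n) = -2*a_n + 3*b_n   [not conserved]
(B) a_n - b_n  ->  (-3*a_n + 2*b_n) - (4*a_n - b_n) = -7*a_n + 3*b_n   [not conserved]
(C) a_n*b_n  ->  (-3*a_n + 2*b_n)*(4*a_n - b_n) = -12*a_n^2 + 11*a_n*b_n - 2*b_n^2   [not conserved]
(D) a_n + b_n  ->  (-3*a_n + 2*b_n) + (4*a_n - b_n) = a_n + b_n   [conserved]

Only (D) a_n + b_n returns to itself after one step, so it is the conserved quantity.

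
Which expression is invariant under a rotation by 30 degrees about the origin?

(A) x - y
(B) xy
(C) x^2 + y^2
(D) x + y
C

A rotation by 30 degrees sends (x, y) to (sqrt(3)x/2 - y/2, x/2 + sqrt(3)y/2).
Substitute the transformed coordinates into each option and compare with the original:
(A) x - y  ->  (sqrt(3)x/2 - y/2) - (x/2 + sqrt(3)y/2) = -x/2 + sqrt(3)x/2 - sqrt(3)y/2 - y/2   [differs from x - y: not invariant]
(B) xy  ->  (sqrt(3)x/2 - y/2)(x/2 + sqrt(3)y/2) = sqrt(3)x^2/4 + xy/2 - sqrt(3)y^2/4   [differs from xy: not invariant]
(C) x^2 + y^2  ->  (sqrt(3)x/2 - y/2)^2 + (x/2 + sqrt(3)y/2)^2 = x^2 + y^2   [equals x^2 + y^2: invariant]
(D) x + y  ->  (sqrt(3)x/2 - y/2) + (x/2 + sqrt(3)y/2) = x/2 + sqrt(3)x/2 - y/2 + sqrt(3)y/2   [differs from x + y: not invariant]

Only option (C), x^2 + y^2, is unchanged by the transformation.
Geometrically, x^2 + y^2 is the squared distance from the origin, which every rotation about the origin preserves.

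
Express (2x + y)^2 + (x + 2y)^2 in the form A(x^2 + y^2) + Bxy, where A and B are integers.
5(x^2 + y^2) + 8xy

Expanding: (2x + y)^2 = 4x^2 + 4xy + y^2
(x + 2y)^2 = x^2 + 4xy + 4y^2
Sum = (4+1)(x^2+y^2) + 8xy = 5(x^2 + y^2) + 8xy
This is symmetric in x and y.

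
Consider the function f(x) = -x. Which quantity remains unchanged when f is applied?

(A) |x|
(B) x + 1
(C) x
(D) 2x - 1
A

For f(x) = -x:
Applying f replaces x by -x. Since |-x| = |x|, the absolute value is unchanged by f, whereas x -> -x, 2x - 1 -> -2x - 1 and x + 1 -> -x + 1 all change.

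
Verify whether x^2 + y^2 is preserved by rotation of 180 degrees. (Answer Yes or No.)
Yes

Applying rotation by 180 degrees: x' = x*cos(180 degrees) - y*sin(180 degrees) = -x, y' = x*sin(180 degrees) + y*cos(180 degrees) = -y

Substituting into x^2 + y^2:
(-x)^2 + (-y)^2
= x^2 + y^2

This equals the original expression x^2 + y^2, so it IS invariant.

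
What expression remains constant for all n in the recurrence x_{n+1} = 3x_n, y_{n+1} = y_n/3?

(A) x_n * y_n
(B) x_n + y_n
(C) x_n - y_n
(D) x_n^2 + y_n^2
A

For the recurrence x_{n+1} = 3x_n, y_{n+1} = y_n/3:

x_{n+1} * y_{n+1} = (3x_n) * (y_n/3) = x_n * y_n
The product is conserved.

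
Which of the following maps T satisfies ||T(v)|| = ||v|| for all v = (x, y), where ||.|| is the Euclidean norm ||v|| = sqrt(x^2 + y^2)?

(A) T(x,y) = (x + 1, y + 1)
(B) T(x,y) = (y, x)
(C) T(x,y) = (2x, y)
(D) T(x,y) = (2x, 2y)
B

A transformation preserves a norm if ||T(v)|| = ||v|| for every v; a single vector where the norm changes rules an option out.

(A) T(x,y) = (x + 1, y + 1): v = (1, 0) has norm sqrt((1)^2 + (0)^2) = 1, but T(v) = (2, 1) has norm sqrt(5) -- not preserved.
(B) T(x,y) = (y, x): preserves the norm -- it is an orthogonal map (a rotation/reflection), and (y)^2 + (x)^2 simplifies to x^2 + y^2.
(C) T(x,y) = (2x, y): v = (1, 0) has norm sqrt((1)^2 + (0)^2) = 1, but T(v) = (2, 0) has norm 2 -- not preserved.
(D) T(x,y) = (2x, 2y): v = (1, 0) has norm sqrt((1)^2 + (0)^2) = 1, but T(v) = (2, 0) has norm 2 -- not preserved.

Therefore the answer is (B).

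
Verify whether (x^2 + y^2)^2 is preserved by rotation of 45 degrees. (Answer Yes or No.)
Yes

Applying rotation by 45 degrees: x' = x*cos(45 degrees) - y*sin(45 degrees) = sqrt(2)x/2 - sqrt(2)y/2, y' = x*sin(45 degrees) + y*cos(45 degrees) = sqrt(2)x/2 + sqrt(2)y/2

Substituting into (x^2 + y^2)^2:
((sqrt(2)x/2 - sqrt(2)y/2)^2 + (sqrt(2)x/2 + sqrt(2)y/2)^2)^2
= x^4 + 2x^2y^2 + y^4 = (x^2 + y^2)^2

This equals the original expression (x^2 + y^2)^2, so it IS invariant.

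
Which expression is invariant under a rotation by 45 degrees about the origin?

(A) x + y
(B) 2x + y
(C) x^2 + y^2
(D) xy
C

A rotation by 45 degrees sends (x, y) to (sqrt(2)x/2 - sqrt(2)y/2, sqrt(2)x/2 + sqrt(2)y/2).
Substitute the transformed coordinates into each option and compare with the original:
(A) x + y  ->  (sqrt(2)x/2 - sqrt(2)y/2) + (sqrt(2)x/2 + sqrt(2)y/2) = sqrt(2)x   [differs from x + y: not invariant]
(B) 2x + y  ->  2(sqrt(2)x/2 - sqrt(2)y/2) + (sqrt(2)x/2 + sqrt(2)y/2) = 3sqrt(2)x/2 - sqrt(2)y/2   [differs from 2x + y: not invariant]
(C) x^2 + y^2  ->  (sqrt(2)x/2 - sqrt(2)y/2)^2 + (sqrt(2)x/2 + sqrt(2)y/2)^2 = x^2 + y^2   [equals x^2 + y^2: invariant]
(D) xy  ->  (sqrt(2)x/2 - sqrt(2)y/2)(sqrt(2)x/2 + sqrt(2)y/2) = x^2/2 - y^2/2   [differs from xy: not invariant]

Only option (C), x^2 + y^2, is unchanged by the transformation.
Geometrically, x^2 + y^2 is the squared distance from the origin, which every rotation about the origin preserves.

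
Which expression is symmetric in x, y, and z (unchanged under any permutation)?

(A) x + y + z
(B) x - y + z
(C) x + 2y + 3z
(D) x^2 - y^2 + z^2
A

A symmetric expression is unchanged when the variables are permuted; here the transformation to test is the swap (x, y) -> (y, x).
A symmetric expression must survive every permutation; the single swap x <-> y already eliminates the distractors, and the keyed expression is also unchanged by x <-> z and y <-> z (each variable enters it in exactly the same way).
Substitute the transformed coordinates into each option and compare with the original:
(A) x + y + z  ->  (y) + (x) + z = x + y + z   [equals x + y + z: invariant]
(B) x - y + z  ->  (y) - (x) + z = -x + y + z   [differs from x - y + z: not invariant]
(C) x + 2y + 3z  ->  (y) + 2(x) + 3z = 2x + y + 3z   [differs from x + 2y + 3z: not invariant]
(D) x^2 - y^2 + z^2  ->  (y)^2 - (x)^2 + z^2 = -x^2 + y^2 + z^2   [differs from x^2 - y^2 + z^2: not invariant]

Only option (A), x + y + z, is unchanged by the transformation.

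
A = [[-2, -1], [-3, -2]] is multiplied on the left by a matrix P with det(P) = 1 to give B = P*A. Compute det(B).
1

By the multiplicative property of determinants, det(B) = det(P*A) = det(P) * det(A) = det(A),
so the determinant is invariant under multiplication by any determinant-1 matrix; we just need det(A).

det(A) = (-2)(-2) - (-1)(-3) = 4 - 3 = 1

Therefore det(B) = 1 * 1 = 1.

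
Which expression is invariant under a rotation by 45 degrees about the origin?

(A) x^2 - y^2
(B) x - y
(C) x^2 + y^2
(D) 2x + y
C

A rotation by 45 degrees sends (x, y) to (sqrt(2)x/2 - sqrt(2)y/2, sqrt(2)x/2 + sqrt(2)y/2).
Substitute the transformed coordinates into each option and compare with the original:
(A) x^2 - y^2  ->  (sqrt(2)x/2 - sqrt(2)y/2)^2 - (sqrt(2)x/2 + sqrt(2)y/2)^2 = -2xy   [differs from x^2 - y^2: not invariant]
(B) x - y  ->  (sqrt(2)x/2 - sqrt(2)y/2) - (sqrt(2)x/2 + sqrt(2)y/2) = -sqrt(2)y   [differs from x - y: not invariant]
(C) x^2 + y^2  ->  (sqrt(2)x/2 - sqrt(2)y/2)^2 + (sqrt(2)x/2 + sqrt(2)y/2)^2 = x^2 + y^2   [equals x^2 + y^2: invariant]
(D) 2x + y  ->  2(sqrt(2)x/2 - sqrt(2)y/2) + (sqrt(2)x/2 + sqrt(2)y/2) = 3sqrt(2)x/2 - sqrt(2)y/2   [differs from 2x + y: not invariant]

Only option (C), x^2 + y^2, is unchanged by the transformation.
Geometrically, x^2 + y^2 is the squared distance from the origin, which every rotation about the origin preserves.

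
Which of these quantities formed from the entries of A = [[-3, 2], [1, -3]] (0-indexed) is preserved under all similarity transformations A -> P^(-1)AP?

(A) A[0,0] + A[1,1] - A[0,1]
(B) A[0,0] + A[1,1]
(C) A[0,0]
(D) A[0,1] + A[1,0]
B

A[0,0] + A[1,1] is the trace of A. By the cyclic property of the trace, tr(P^(-1)AP) = tr(APP^(-1)) = tr(A), so it is the same for every matrix similar to A.

The other combinations are not similarity invariants. For example, take P = [[1, 1], [0, 1]] (det P = 1), so P^(-1) = [[1, -1], [0, 1]] and
B = P^(-1)AP = [[-4, 1], [1, -2]].
Evaluating each option on A and on B:
(A) A[0,0] + A[1,1] - A[0,1]: -8 for A, -7 for B -> changes
(B) A[0,0] + A[1,1]: -6 for A, -6 for B -> unchanged
(C) A[0,0]: -3 for A, -4 for B -> changes
(D) A[0,1] + A[1,0]: 3 for A, 2 for B -> changes

Only (B) A[0,0] + A[1,1] = -6 survives (and it does so for every P, not just this one), so it is the invariant.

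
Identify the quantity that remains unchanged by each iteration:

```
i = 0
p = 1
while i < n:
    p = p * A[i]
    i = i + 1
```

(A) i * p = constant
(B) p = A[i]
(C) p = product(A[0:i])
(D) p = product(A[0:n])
C

A loop invariant must hold before the first iteration and be re-established by every execution of the body.

(C) p = product(A[0:i]): Initially i = 0 and p = 1 = product of the empty slice A[0:0]. If p = product(A[0:i]) holds at the top of an iteration, the body sets p to product(A[0:i]) * A[i] = product(A[0:i+1]) and then i to i+1, so the property is restored. At exit i = n, giving p = product(A[0:n]).

The other options fail:
(A) i * p = constant: initially i * p = 0, but after one iteration it is 1 * A[0], which is nonzero in general.
(B) p = A[i]: after the first iteration p = A[0] but i = 1; in general p is a product of several elements, not a single one.
(D) p = product(A[0:n]): false before the loop (p = 1, not the full product) -- it only becomes true at exit.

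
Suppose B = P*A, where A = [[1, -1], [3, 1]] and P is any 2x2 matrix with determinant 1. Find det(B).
4

By the multiplicative property of determinants, det(B) = det(P*A) = det(P) * det(A) = det(A),
so the determinant is invariant under multiplication by any determinant-1 matrix; we just need det(A).

det(A) = (1)(1) - (-1)(3) = 1 - (-3) = 4

Therefore det(B) = 1 * 4 = 4.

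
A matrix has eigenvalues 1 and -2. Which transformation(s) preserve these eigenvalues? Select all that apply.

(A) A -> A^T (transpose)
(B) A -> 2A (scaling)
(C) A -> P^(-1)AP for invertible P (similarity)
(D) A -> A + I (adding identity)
A and C

Eigenvalues are preserved by:
1. Similarity transformations: A -> P^(-1)AP (same characteristic polynomial)
2. Transpose: A^T has the same eigenvalues as A

Eigenvalues are NOT preserved by:
- Adding identity: eigenvalues become 1+1, -2+1
- Scaling: eigenvalues become 2, -4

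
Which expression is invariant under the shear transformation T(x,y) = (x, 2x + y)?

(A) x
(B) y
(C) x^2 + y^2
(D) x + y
A

Under the shear T(x,y) = (x, 2x + y):
Substitute the transformed coordinates into each option and compare with the original:
(A) x  ->  (x) = x   [equals x: invariant]
(B) y  ->  (2x + y) = 2x + y   [differs from y: not invariant]
(C) x^2 + y^2  ->  (x)^2 + (2x + y)^2 = 5x^2 + 4xy + y^2   [differs from x^2 + y^2: not invariant]
(D) x + y  ->  (x) + (2x + y) = 3x + y   [differs from x + y: not invariant]

Only option (A), x, is unchanged by the transformation.
A vertical shear moves points parallel to the y-axis, so the x-coordinate (and any function of x alone) is unchanged.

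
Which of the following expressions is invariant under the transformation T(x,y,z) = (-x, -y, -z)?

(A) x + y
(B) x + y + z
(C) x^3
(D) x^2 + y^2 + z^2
D

Apply T(x,y,z) = (-x, -y, -z) to each option, i.e. replace (x, y, z) by the transformed coordinates.
Substitute the transformed coordinates into each option and compare with the original:
(A) x + y  ->  (-x) + (-y) = -x - y   [differs from x + y: not invariant]
(B) x + y + z  ->  (-x) + (-y) + (-z) = -x - y - z   [differs from x + y + z: not invariant]
(C) x^3  ->  (-x)^3 = -x^3   [differs from x^3: not invariant]
(D) x^2 + y^2 + z^2  ->  (-x)^2 + (-y)^2 + (-z)^2 = x^2 + y^2 + z^2   [equals x^2 + y^2 + z^2: invariant]

Only option (D), x^2 + y^2 + z^2, is unchanged by the transformation.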